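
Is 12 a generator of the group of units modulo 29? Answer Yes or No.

φ(29) = 29 − 1 = 28 = 2^2 · 7.
An element g generates (Z/29Z)^× iff g^(28/q) ≢ 1 (mod 29) for each prime q ∈ {2, 7}.
12^14 ≡ 28 (mod 29)  [q = 2: ≢ 1 ✓]
12^4 ≡ 1 (mod 29)  [q = 7: ≡ 1 ✗]
Since 12^4 ≡ 1, the order of 12 divides 4 < 28, so 12 is not a primitive root.

No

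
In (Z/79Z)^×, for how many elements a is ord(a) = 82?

φ(79) = 79 − 1 = 78 = 2 · 3 · 13.
In a cyclic group of order 78, there are φ(d) elements of order d for each divisor d of 78, and zero for non-divisors.
82 does not divide 78, so no element of (Z/79Z)^× has order 82.

0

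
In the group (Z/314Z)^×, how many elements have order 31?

φ(314) = φ(2)·φ(157) = 1·156 = 156 = 2^2 · 3 · 13.
(Z/314Z)^× is cyclic (|G| = 156); a cyclic group of order m has exactly φ(d) elements of each order d | m, and none otherwise.
Since 31 ∤ 156, the count is 0.

0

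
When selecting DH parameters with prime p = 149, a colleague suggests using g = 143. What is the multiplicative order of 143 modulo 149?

74

The order of 143 must divide φ(149) = 149 − 1 = 148 = 2^2 · 37.
Divisors of 148: 1, 2, 4, 37, 74, 148.
Evaluate successive powers at the divisors of 148:
143^1 ≡ 143 (mod 149)
143^2 ≡ 36 (mod 149)
143^4 ≡ 104 (mod 149)
143^37 ≡ 148 (mod 149)
143^74 ≡ 1 (mod 149) ✓
Hence ord(143) = 74.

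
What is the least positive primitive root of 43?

φ(43) = 43 − 1 = 42 = 2 · 3 · 7.
g is a primitive root iff g^(42/q) ≢ 1 (mod 43) for each prime q ∈ {2, 3, 7}.
g = 2: 2^21 ≡ 42; 2^14 ≡ 1 — hits 1, so not a primitive root.
g = 3: 3^21 ≡ 42; 3^14 ≡ 36; 3^6 ≡ 41 — none is 1, so 3 is a primitive root.
The smallest primitive root modulo 43 is 3.

3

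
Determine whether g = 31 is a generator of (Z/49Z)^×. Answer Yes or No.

φ(49) = φ(7^2) = 7·(7−1) = 42 = 2 · 3 · 7.
31 is a primitive root mod 49 iff 31^(φ(49)/q) ≢ 1 for every prime q | φ(49), i.e. q ∈ {2, 3, 7}.
31^21 ≡ 48 (mod 49)  [q = 2: ≢ 1 ✓]
31^14 ≡ 30 (mod 49)  [q = 3: ≢ 1 ✓]
31^6 ≡ 1 (mod 49)  [q = 7: ≡ 1 ✗]
31^6 ≡ 1 shows ord(31) | 6, strictly less than φ(49); not a primitive root.

No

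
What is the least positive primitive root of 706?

φ(706) = φ(2)·φ(353) = 1·352 = 352 = 2^5 · 11.
Test candidates g = 2, 3, … against the prime factors q ∈ {2, 11} of φ(706): g is a generator iff g^(352/q) ≢ 1 for every such q.
g = 2: gcd(2, 706) = 2 > 1, not a unit — skip.
g = 3: 3^176 ≡ 705; 3^32 ≡ 493 — none is 1, so 3 is a primitive root.
So 3 is the smallest generator of (Z/706Z)^×.

3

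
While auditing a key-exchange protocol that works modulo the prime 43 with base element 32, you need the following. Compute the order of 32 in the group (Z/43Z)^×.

Since 32 ∈ (Z/43Z)^×, its order divides φ(43) = 43 − 1 = 42 = 2 · 3 · 7.
Divisors of 42: 1, 2, 3, 6, 7, 14, 21, 42.
Check 32^d mod 43 for each divisor in increasing order:
32^1 ≡ 32 (mod 43)
32^2 ≡ 35 (mod 43)
32^3 ≡ 2 (mod 43)
32^6 ≡ 4 (mod 43)
32^7 ≡ 42 (mod 43)
32^14 ≡ 1 (mod 43) ✓
Therefore the multiplicative order of 32 modulo 43 is 14.

14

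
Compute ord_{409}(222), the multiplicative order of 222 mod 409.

408

The order of 222 must divide φ(409) = 409 − 1 = 408 = 2^3 · 3 · 17.
Divisors of 408: 1, 2, 3, 4, 6, 8, 12, 17, 24, 34, 51, 68, 102, 136, 204, 408.
Check 222^d mod 409 for each divisor in increasing order:
222^1 ≡ 222 (mod 409)
222^2 ≡ 204 (mod 409)
222^3 ≡ 298 (mod 409)
222^4 ≡ 307 (mod 409)
222^6 ≡ 51 (mod 409)
222^8 ≡ 179 (mod 409)
222^12 ≡ 147 (mod 409)
222^17 ≡ 183 (mod 409)
222^24 ≡ 341 (mod 409)
222^34 ≡ 360 (mod 409)
222^51 ≡ 31 (mod 409)
222^68 ≡ 356 (mod 409)
222^102 ≡ 143 (mod 409)
222^136 ≡ 355 (mod 409)
222^204 ≡ 408 (mod 409)
222^408 ≡ 1 (mod 409) ✓
So ord_409(222) = 408.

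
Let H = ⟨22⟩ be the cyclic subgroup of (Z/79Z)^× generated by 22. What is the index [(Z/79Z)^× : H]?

6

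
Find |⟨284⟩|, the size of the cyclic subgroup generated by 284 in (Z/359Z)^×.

358

Since 284 ∈ (Z/359Z)^×, its order divides φ(359) = 359 − 1 = 358 = 2 · 179.
Divisors of 358: 1, 2, 179, 358.
Evaluate successive powers at the divisors of 358:
284^1 ≡ 284
284^2 ≡ 240
284^179 ≡ 358
284^358 ≡ 1
Therefore the multiplicative order of 284 modulo 359 is 358.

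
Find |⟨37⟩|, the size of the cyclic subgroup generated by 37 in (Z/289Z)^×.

272

By Lagrange's theorem, ord_289(37) divides φ(289) = φ(17^2) = 17·(17−1) = 272 = 2^4 · 17.
Divisors of 272: 1, 2, 4, 8, 16, 17, 34, 68, 136, 272.
Evaluate successive powers at the divisors of 272:
37^1 ≡ 37 (mod 289)
37^2 ≡ 213 (mod 289)
37^4 ≡ 285 (mod 289)
37^8 ≡ 16 (mod 289)
37^16 ≡ 256 (mod 289)
37^17 ≡ 224 (mod 289)
37^34 ≡ 179 (mod 289)
37^68 ≡ 251 (mod 289)
37^136 ≡ 288 (mod 289)
37^272 ≡ 1 (mod 289) ✓
Therefore the multiplicative order of 37 modulo 289 is 272.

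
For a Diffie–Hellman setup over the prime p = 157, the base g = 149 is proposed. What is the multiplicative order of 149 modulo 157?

52

Since 149 ∈ (Z/157Z)^×, its order divides φ(157) = 157 − 1 = 156 = 2^2 · 3 · 13.
Divisors of 156: 1, 2, 3, 4, 6, 12, 13, 26, 39, 52, 78, 156.
Test each divisor d:
149^1 ≡ 149 (mod 157)
149^2 ≡ 64 (mod 157)
149^3 ≡ 116 (mod 157)
149^4 ≡ 14 (mod 157)
149^6 ≡ 111 (mod 157)
149^12 ≡ 75 (mod 157)
149^13 ≡ 28 (mod 157)
149^26 ≡ 156 (mod 157)
149^39 ≡ 129 (mod 157)
149^52 ≡ 1 (mod 157) ✓
The smallest such exponent is 52, so the order of 149 is 52.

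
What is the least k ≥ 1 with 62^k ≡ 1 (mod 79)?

13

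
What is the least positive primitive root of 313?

φ(313) = 313 − 1 = 312 = 2^3 · 3 · 13.
Test candidates g = 2, 3, … against the prime factors q ∈ {2, 3, 13} of φ(313): g is a generator iff g^(312/q) ≢ 1 for every such q.
g = 2: 2^156 ≡ 1 — hits 1, so not a primitive root.
g = 3: 3^156 ≡ 1 — hits 1, so not a primitive root.
g = 4: 4^156 ≡ 1 — hits 1, so not a primitive root.
g = 5: 5^156 ≡ 312; 5^104 ≡ 1 — hits 1, so not a primitive root.
g = 6: 6^156 ≡ 1 — hits 1, so not a primitive root.
g = 7: 7^156 ≡ 312; 7^104 ≡ 1 — hits 1, so not a primitive root.
g = 8: 8^156 ≡ 1 — hits 1, so not a primitive root.
g = 9: 9^156 ≡ 1 — hits 1, so not a primitive root.
g = 10: 10^156 ≡ 312; 10^104 ≡ 214; 10^24 ≡ 103 — none is 1, so 10 is a primitive root.
The smallest primitive root modulo 313 is 10.

10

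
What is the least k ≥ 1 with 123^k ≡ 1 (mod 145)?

The order of 123 must divide φ(145) = φ(5·29) = (5−1)·(29−1) = 4·28 = 112 = 2^4 · 7.
Divisors of 112: 1, 2, 4, 7, 8, 14, 16, 28, 56, 112.
Compute 123^d (mod 145) for the divisors d until we hit 1:
123^1 ≡ 123
123^2 ≡ 49
123^4 ≡ 81
123^7 ≡ 117
123^8 ≡ 36
123^14 ≡ 59
123^16 ≡ 136
123^28 ≡ 1
The smallest such exponent is 28, so the order of 123 is 28.

28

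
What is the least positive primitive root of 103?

5

φ(103) = 103 − 1 = 102 = 2 · 3 · 17.
Test candidates g = 2, 3, … against the prime factors q ∈ {2, 3, 17} of φ(103): g is a generator iff g^(102/q) ≢ 1 for every such q.
g = 2: 2^51 ≡ 1 — hits 1, so not a primitive root.
g = 3: 3^51 ≡ 102; 3^34 ≡ 1 — hits 1, so not a primitive root.
g = 4: 4^51 ≡ 1 — hits 1, so not a primitive root.
g = 5: 5^51 ≡ 102; 5^34 ≡ 56; 5^6 ≡ 72 — none is 1, so 5 is a primitive root.
So 5 is the smallest generator of (Z/103Z)^×.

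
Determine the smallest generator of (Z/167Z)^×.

5

φ(167) = 167 − 1 = 166 = 2 · 83.
Test candidates g = 2, 3, … against the prime factors q ∈ {2, 83} of φ(167): g is a generator iff g^(166/q) ≢ 1 for every such q.
g = 2: 2^83 ≡ 1 — hits 1, so not a primitive root.
g = 3: 3^83 ≡ 1 — hits 1, so not a primitive root.
g = 4: 4^83 ≡ 1 — hits 1, so not a primitive root.
g = 5: 5^83 ≡ 166; 5^2 ≡ 25 — none is 1, so 5 is a primitive root.
The smallest primitive root modulo 167 is 5.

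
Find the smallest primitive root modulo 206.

5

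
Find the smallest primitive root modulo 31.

3

φ(31) = 31 − 1 = 30 = 2 · 3 · 5.
g is a primitive root iff g^(30/q) ≢ 1 (mod 31) for each prime q ∈ {2, 3, 5}.
g = 2: 2^15 ≡ 1 — hits 1, so not a primitive root.
g = 3: 3^15 ≡ 30; 3^10 ≡ 25; 3^6 ≡ 16 — none is 1, so 3 is a primitive root.
The smallest primitive root modulo 31 is 3.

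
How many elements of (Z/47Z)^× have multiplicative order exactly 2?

φ(47) = 47 − 1 = 46 = 2 · 23.
(Z/47Z)^× is cyclic (|G| = 46); a cyclic group of order m has exactly φ(d) elements of each order d | m, and none otherwise.
2 | 46, and φ(2) = 2 − 1 = 1.

1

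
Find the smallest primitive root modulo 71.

φ(71) = 71 − 1 = 70 = 2 · 5 · 7.
Test candidates g = 2, 3, … against the prime factors q ∈ {2, 5, 7} of φ(71): g is a generator iff g^(70/q) ≢ 1 for every such q.
g = 2: 2^35 ≡ 1 — hits 1, so not a primitive root.
g = 3: 3^35 ≡ 1 — hits 1, so not a primitive root.
g = 4: 4^35 ≡ 1 — hits 1, so not a primitive root.
g = 5: 5^35 ≡ 1 — hits 1, so not a primitive root.
g = 6: 6^35 ≡ 1 — hits 1, so not a primitive root.
g = 7: 7^35 ≡ 70; 7^14 ≡ 54; 7^10 ≡ 45 — none is 1, so 7 is a primitive root.
Hence the least primitive root of 71 is 7.

7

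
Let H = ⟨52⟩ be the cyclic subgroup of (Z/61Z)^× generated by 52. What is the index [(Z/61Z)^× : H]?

6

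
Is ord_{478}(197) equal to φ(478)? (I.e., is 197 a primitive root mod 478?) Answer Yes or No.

No

φ(478) = φ(2)·φ(239) = 1·238 = 238 = 2 · 7 · 17.
Test 197^(238/q) mod 478 for each prime factor q of 238:
197^119 ≡ 1 (mod 478)  [q = 2: ≡ 1 ✗]
197^34 ≡ 263 (mod 478)  [q = 7: ≢ 1 ✓]
197^14 ≡ 261 (mod 478)  [q = 17: ≢ 1 ✓]
197^119 ≡ 1 shows ord(197) | 119, strictly less than φ(478); not a primitive root.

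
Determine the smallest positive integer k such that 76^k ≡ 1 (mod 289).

The order of 76 must divide φ(289) = φ(17^2) = 17·(17−1) = 272 = 2^4 · 17.
Divisors of 272: 1, 2, 4, 8, 16, 17, 34, 68, 136, 272.
Check 76^d mod 289 for each divisor in increasing order:
76^1 ≡ 76
76^2 ≡ 285
76^4 ≡ 16
76^8 ≡ 256
76^16 ≡ 222
76^17 ≡ 110
76^34 ≡ 251
76^68 ≡ 288
76^136 ≡ 1
Therefore the multiplicative order of 76 modulo 289 is 136.

136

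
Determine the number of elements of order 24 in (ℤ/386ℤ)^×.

8

φ(386) = φ(2)·φ(193) = 1·192 = 192 = 2^6 · 3.
In a cyclic group of order 192, there are φ(d) elements of order d for each divisor d of 192, and zero for non-divisors.
24 = 2^3 · 3 divides 192, and φ(24) = 8.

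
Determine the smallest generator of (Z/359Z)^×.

7

φ(359) = 359 − 1 = 358 = 2 · 179.
Test candidates g = 2, 3, … against the prime factors q ∈ {2, 179} of φ(359): g is a generator iff g^(358/q) ≢ 1 for every such q.
g = 2: 2^179 ≡ 1 — hits 1, so not a primitive root.
g = 3: 3^179 ≡ 1 — hits 1, so not a primitive root.
g = 4: 4^179 ≡ 1 — hits 1, so not a primitive root.
g = 5: 5^179 ≡ 1 — hits 1, so not a primitive root.
g = 6: 6^179 ≡ 1 — hits 1, so not a primitive root.
g = 7: 7^179 ≡ 358; 7^2 ≡ 49 — none is 1, so 7 is a primitive root.
So 7 is the smallest generator of (Z/359Z)^×.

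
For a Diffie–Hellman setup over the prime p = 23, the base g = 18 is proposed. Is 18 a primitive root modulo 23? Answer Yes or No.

φ(23) = 23 − 1 = 22 = 2 · 11.
An element g generates (Z/23Z)^× iff g^(22/q) ≢ 1 (mod 23) for each prime q ∈ {2, 11}.
18^11 ≡ 1 (mod 23)  [q = 2: ≡ 1 ✗]
18^2 ≡ 2 (mod 23)  [q = 11: ≢ 1 ✓]
Since 18^11 ≡ 1, the order of 18 divides 11 < 22, so 18 is not a primitive root.

No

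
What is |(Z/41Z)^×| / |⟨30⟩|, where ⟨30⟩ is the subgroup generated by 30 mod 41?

By Lagrange's theorem, ord_41(30) divides φ(41) = 41 − 1 = 40 = 2^3 · 5.
Divisors of 40: 1, 2, 4, 5, 8, 10, 20, 40.
Evaluate successive powers at the divisors of 40:
30^1 ≡ 30
30^2 ≡ 39
30^4 ≡ 4
30^5 ≡ 38
30^8 ≡ 16
30^10 ≡ 9
30^20 ≡ 40
30^40 ≡ 1
Thus |⟨30⟩| = ord(30) = 40.
The index is φ(41) / ord(30) = 40 / 40 = 1.

1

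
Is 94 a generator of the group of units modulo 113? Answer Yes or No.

φ(113) = 113 − 1 = 112 = 2^4 · 7.
It suffices to check that the order of 94 is not a proper divisor of 112: compute 94^(112/q) for q ∈ {2, 7}.
94^56 ≡ 112 (mod 113)  [q = 2: ≢ 1 ✓]
94^16 ≡ 49 (mod 113)  [q = 7: ≢ 1 ✓]
Every test exponent gives a nontrivial residue, hence 94 generates the full group.

Yes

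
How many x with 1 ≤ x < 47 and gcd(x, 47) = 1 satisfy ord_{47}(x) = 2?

1

φ(47) = 47 − 1 = 46 = 2 · 23.
Since (Z/47Z)^× is cyclic of order 46, the number of elements of order d is φ(d) when d | 46 and 0 otherwise.
2 | 46, and φ(2) = 2 − 1 = 1.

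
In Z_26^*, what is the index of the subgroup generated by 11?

1

The order of 11 must divide φ(26) = φ(2)·φ(13) = 1·12 = 12 = 2^2 · 3.
Divisors of 12: 1, 2, 3, 4, 6, 12.
Compute 11^d (mod 26) for the divisors d until we hit 1:
11^1 ≡ 11
11^2 ≡ 17
11^3 ≡ 5
11^4 ≡ 3
11^6 ≡ 25
11^12 ≡ 1
So ord_26(11) = 12, hence |⟨11⟩| = 12.
Index = |(Z/26Z)^×| / |⟨11⟩| = 12 / 12 = 1.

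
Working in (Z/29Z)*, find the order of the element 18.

28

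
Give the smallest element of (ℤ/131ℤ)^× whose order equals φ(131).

2

φ(131) = 131 − 1 = 130 = 2 · 5 · 13.
g is a primitive root iff g^(130/q) ≢ 1 (mod 131) for each prime q ∈ {2, 5, 13}.
g = 2: 2^65 ≡ 130; 2^26 ≡ 53; 2^10 ≡ 107 — none is 1, so 2 is a primitive root.
Hence the least primitive root of 131 is 2.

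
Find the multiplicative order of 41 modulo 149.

148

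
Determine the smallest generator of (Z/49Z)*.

φ(49) = φ(7^2) = 7·(7−1) = 42 = 2 · 3 · 7.
Test candidates g = 2, 3, … against the prime factors q ∈ {2, 3, 7} of φ(49): g is a generator iff g^(42/q) ≢ 1 for every such q.
g = 2: 2^21 ≡ 1 — hits 1, so not a primitive root.
g = 3: 3^21 ≡ 48; 3^14 ≡ 30; 3^6 ≡ 43 — none is 1, so 3 is a primitive root.
The smallest primitive root modulo 49 is 3.

3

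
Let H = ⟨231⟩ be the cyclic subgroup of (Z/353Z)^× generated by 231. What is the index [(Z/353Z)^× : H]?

32

Since 231 ∈ (Z/353Z)^×, its order divides φ(353) = 353 − 1 = 352 = 2^5 · 11.
Divisors of 352: 1, 2, 4, 8, 11, 16, 22, 32, 44, 88, 176, 352.
Check 231^d mod 353 for each divisor in increasing order:
231^1 ≡ 231
231^2 ≡ 58
231^4 ≡ 187
231^8 ≡ 22
231^11 ≡ 1
The order of 231 is 11, so the subgroup it generates has 11 elements.
The index is φ(353) / ord(231) = 352 / 11 = 32.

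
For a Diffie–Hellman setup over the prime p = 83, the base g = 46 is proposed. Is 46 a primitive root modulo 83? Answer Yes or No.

Yes

φ(83) = 83 − 1 = 82 = 2 · 41.
It suffices to check that the order of 46 is not a proper divisor of 82: compute 46^(82/q) for q ∈ {2, 41}.
46^41 ≡ 82 (mod 83)  [q = 2: ≢ 1 ✓]
46^2 ≡ 41 (mod 83)  [q = 41: ≢ 1 ✓]
None equal 1, so ord_83(46) = 82: 46 is a primitive root.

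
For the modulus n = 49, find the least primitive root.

φ(49) = φ(7^2) = 7·(7−1) = 42 = 2 · 3 · 7.
g is a primitive root iff g^(42/q) ≢ 1 (mod 49) for each prime q ∈ {2, 3, 7}.
g = 2: 2^21 ≡ 1 — hits 1, so not a primitive root.
g = 3: 3^21 ≡ 48; 3^14 ≡ 30; 3^6 ≡ 43 — none is 1, so 3 is a primitive root.
Hence the least primitive root of 49 is 3.

3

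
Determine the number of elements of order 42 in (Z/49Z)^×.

12

φ(49) = φ(7^2) = 7·(7−1) = 42 = 2 · 3 · 7.
In a cyclic group of order 42, there are φ(d) elements of order d for each divisor d of 42, and zero for non-divisors.
42 = 2 · 3 · 7 divides 42, and φ(42) = 12.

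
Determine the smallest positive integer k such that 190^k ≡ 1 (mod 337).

168

The order of 190 must divide φ(337) = 337 − 1 = 336 = 2^4 · 3 · 7.
Divisors of 336: 1, 2, 3, 4, 6, 7, 8, 12, 14, 16, 21, 24, 28, 42, 48, 56, 84, 112, 168, 336.
Evaluate successive powers at the divisors of 336:
190^1 ≡ 190 (mod 337)
190^2 ≡ 41 (mod 337)
190^3 ≡ 39 (mod 337)
190^4 ≡ 333 (mod 337)
190^6 ≡ 173 (mod 337)
190^7 ≡ 181 (mod 337)
190^8 ≡ 16 (mod 337)
190^12 ≡ 273 (mod 337)
190^14 ≡ 72 (mod 337)
190^16 ≡ 256 (mod 337)
190^21 ≡ 226 (mod 337)
190^24 ≡ 52 (mod 337)
190^28 ≡ 129 (mod 337)
190^42 ≡ 189 (mod 337)
190^48 ≡ 8 (mod 337)
190^56 ≡ 128 (mod 337)
190^84 ≡ 336 (mod 337)
190^112 ≡ 208 (mod 337)
190^168 ≡ 1 (mod 337) ✓
The smallest such exponent is 168, so the order of 190 is 168.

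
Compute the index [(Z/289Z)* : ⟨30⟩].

The order of 30 must divide φ(289) = φ(17^2) = 17·(17−1) = 272 = 2^4 · 17.
Divisors of 272: 1, 2, 4, 8, 16, 17, 34, 68, 136, 272.
Evaluate successive powers at the divisors of 272:
30^1 ≡ 30 (mod 289)
30^2 ≡ 33 (mod 289)
30^4 ≡ 222 (mod 289)
30^8 ≡ 154 (mod 289)
30^16 ≡ 18 (mod 289)
30^17 ≡ 251 (mod 289)
30^34 ≡ 288 (mod 289)
30^68 ≡ 1 (mod 289) ✓
The order of 30 is 68, so the subgroup it generates has 68 elements.
Index = |(Z/289Z)^×| / |⟨30⟩| = 272 / 68 = 4.

4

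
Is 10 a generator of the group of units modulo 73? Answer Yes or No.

No

φ(73) = 73 − 1 = 72 = 2^3 · 3^2.
It suffices to check that the order of 10 is not a proper divisor of 72: compute 10^(72/q) for q ∈ {2, 3}.
10^36 ≡ 72 (mod 73)  [q = 2: ≢ 1 ✓]
10^24 ≡ 1 (mod 73)  [q = 3: ≡ 1 ✗]
10^24 ≡ 1 shows ord(10) | 24, strictly less than φ(73); not a primitive root.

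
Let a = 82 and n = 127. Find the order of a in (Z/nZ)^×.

63

Since 82 ∈ (Z/127Z)^×, its order divides φ(127) = 127 − 1 = 126 = 2 · 3^2 · 7.
Divisors of 126: 1, 2, 3, 6, 7, 9, 14, 18, 21, 42, 63, 126.
Test each divisor d:
82^1 ≡ 82
82^2 ≡ 120
82^3 ≡ 61
82^6 ≡ 38
82^7 ≡ 68
82^9 ≡ 32
82^14 ≡ 52
82^18 ≡ 8
82^21 ≡ 107
82^42 ≡ 19
82^63 ≡ 1
The smallest such exponent is 63, so the order of 82 is 63.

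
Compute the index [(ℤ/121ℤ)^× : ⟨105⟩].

1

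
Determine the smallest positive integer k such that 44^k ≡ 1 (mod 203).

84

By Lagrange's theorem, ord_203(44) divides φ(203) = φ(7·29) = (7−1)·(29−1) = 6·28 = 168 = 2^3 · 3 · 7.
Divisors of 168: 1, 2, 3, 4, 6, 7, 8, 12, 14, 21, 24, 28, 42, 56, 84, 168.
Compute 44^d (mod 203) for the divisors d until we hit 1:
44^1 ≡ 44 (mod 203)
44^2 ≡ 109 (mod 203)
44^3 ≡ 127 (mod 203)
44^4 ≡ 107 (mod 203)
44^6 ≡ 92 (mod 203)
44^7 ≡ 191 (mod 203)
44^8 ≡ 81 (mod 203)
44^12 ≡ 141 (mod 203)
44^14 ≡ 144 (mod 203)
44^21 ≡ 99 (mod 203)
44^24 ≡ 190 (mod 203)
44^28 ≡ 30 (mod 203)
44^42 ≡ 57 (mod 203)
44^56 ≡ 88 (mod 203)
44^84 ≡ 1 (mod 203) ✓
So ord_203(44) = 84.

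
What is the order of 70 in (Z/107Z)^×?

ord(70) | φ(107) = 107 − 1 = 106 = 2 · 53.
Divisors of 106: 1, 2, 53, 106.
Compute 70^d (mod 107) for the divisors d until we hit 1:
70^1 ≡ 70 (mod 107)
70^2 ≡ 85 (mod 107)
70^53 ≡ 106 (mod 107)
70^106 ≡ 1 (mod 107) ✓
So ord_107(70) = 106.

106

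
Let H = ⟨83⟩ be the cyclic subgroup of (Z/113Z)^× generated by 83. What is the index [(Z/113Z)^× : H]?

8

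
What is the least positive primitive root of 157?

φ(157) = 157 − 1 = 156 = 2^2 · 3 · 13.
Test candidates g = 2, 3, … against the prime factors q ∈ {2, 3, 13} of φ(157): g is a generator iff g^(156/q) ≢ 1 for every such q.
g = 2: 2^78 ≡ 156; 2^52 ≡ 1 — hits 1, so not a primitive root.
g = 3: 3^78 ≡ 1 — hits 1, so not a primitive root.
g = 4: 4^78 ≡ 1 — hits 1, so not a primitive root.
g = 5: 5^78 ≡ 156; 5^52 ≡ 12; 5^12 ≡ 130 — none is 1, so 5 is a primitive root.
So 5 is the smallest generator of (Z/157Z)^×.

5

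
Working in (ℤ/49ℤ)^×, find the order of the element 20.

14

Since 20 ∈ (Z/49Z)^×, its order divides φ(49) = φ(7^2) = 7·(7−1) = 42 = 2 · 3 · 7.
Divisors of 42: 1, 2, 3, 6, 7, 14, 21, 42.
Evaluate successive powers at the divisors of 42:
20^1 ≡ 20 (mod 49)
20^2 ≡ 8 (mod 49)
20^3 ≡ 13 (mod 49)
20^6 ≡ 22 (mod 49)
20^7 ≡ 48 (mod 49)
20^14 ≡ 1 (mod 49) ✓
Therefore the multiplicative order of 20 modulo 49 is 14.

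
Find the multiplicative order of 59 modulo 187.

ord(59) | φ(187) = φ(11·17) = (11−1)·(17−1) = 10·16 = 160 = 2^5 · 5.
Divisors of 160: 1, 2, 4, 5, 8, 10, 16, 20, 32, 40, 80, 160.
Test each divisor d:
59^1 ≡ 59
59^2 ≡ 115
59^4 ≡ 135
59^5 ≡ 111
59^8 ≡ 86
59^10 ≡ 166
59^16 ≡ 103
59^20 ≡ 67
59^32 ≡ 137
59^40 ≡ 1
Hence ord(59) = 40.

40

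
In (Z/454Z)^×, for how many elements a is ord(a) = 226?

112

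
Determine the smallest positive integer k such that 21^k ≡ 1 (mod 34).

4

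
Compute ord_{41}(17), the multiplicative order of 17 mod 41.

40

ord(17) | φ(41) = 41 − 1 = 40 = 2^3 · 5.
Divisors of 40: 1, 2, 4, 5, 8, 10, 20, 40.
Evaluate successive powers at the divisors of 40:
17^1 ≡ 17 (mod 41)
17^2 ≡ 2 (mod 41)
17^4 ≡ 4 (mod 41)
17^5 ≡ 27 (mod 41)
17^8 ≡ 16 (mod 41)
17^10 ≡ 32 (mod 41)
17^20 ≡ 40 (mod 41)
17^40 ≡ 1 (mod 41) ✓
Hence ord(17) = 40.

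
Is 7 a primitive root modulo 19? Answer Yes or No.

No

φ(19) = 19 − 1 = 18 = 2 · 3^2.
7 is a primitive root mod 19 iff 7^(φ(19)/q) ≢ 1 for every prime q | φ(19), i.e. q ∈ {2, 3}.
7^9 ≡ 1 (mod 19)  [q = 2: ≡ 1 ✗]
7^6 ≡ 1 (mod 19)  [q = 3: ≡ 1 ✗]
7^9 ≡ 1 shows ord(7) | 9, strictly less than φ(19); not a primitive root.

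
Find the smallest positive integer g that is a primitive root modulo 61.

2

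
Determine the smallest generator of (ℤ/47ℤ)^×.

φ(47) = 47 − 1 = 46 = 2 · 23.
g is a primitive root iff g^(46/q) ≢ 1 (mod 47) for each prime q ∈ {2, 23}.
g = 2: 2^23 ≡ 1 — hits 1, so not a primitive root.
g = 3: 3^23 ≡ 1 — hits 1, so not a primitive root.
g = 4: 4^23 ≡ 1 — hits 1, so not a primitive root.
g = 5: 5^23 ≡ 46; 5^2 ≡ 25 — none is 1, so 5 is a primitive root.
So 5 is the smallest generator of (Z/47Z)^×.

5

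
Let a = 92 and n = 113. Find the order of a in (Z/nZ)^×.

112

By Lagrange's theorem, ord_113(92) divides φ(113) = 113 − 1 = 112 = 2^4 · 7.
Divisors of 112: 1, 2, 4, 7, 8, 14, 16, 28, 56, 112.
Check 92^d mod 113 for each divisor in increasing order:
92^1 ≡ 92
92^2 ≡ 102
92^4 ≡ 8
92^7 ≡ 40
92^8 ≡ 64
92^14 ≡ 18
92^16 ≡ 28
92^28 ≡ 98
92^56 ≡ 112
92^112 ≡ 1
Hence ord(92) = 112.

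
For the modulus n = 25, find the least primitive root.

2

φ(25) = φ(5^2) = 5·(5−1) = 20 = 2^2 · 5.
g is a primitive root iff g^(20/q) ≢ 1 (mod 25) for each prime q ∈ {2, 5}.
g = 2: 2^10 ≡ 24; 2^4 ≡ 16 — none is 1, so 2 is a primitive root.
Hence the least primitive root of 25 is 2.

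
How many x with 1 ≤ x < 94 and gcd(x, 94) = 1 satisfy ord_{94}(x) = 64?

0

φ(94) = φ(2)·φ(47) = 1·46 = 46 = 2 · 23.
Since (Z/94Z)^× is cyclic of order 46, the number of elements of order d is φ(d) when d | 46 and 0 otherwise.
Here 46 is not a multiple of 64, so there are no elements of order 64.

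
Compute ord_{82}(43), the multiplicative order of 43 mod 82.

ord(43) | φ(82) = φ(2)·φ(41) = 1·40 = 40 = 2^3 · 5.
Divisors of 40: 1, 2, 4, 5, 8, 10, 20, 40.
Test each divisor d:
43^1 ≡ 43
43^2 ≡ 45
43^4 ≡ 57
43^5 ≡ 73
43^8 ≡ 51
43^10 ≡ 81
43^20 ≡ 1
Therefore the multiplicative order of 43 modulo 82 is 20.

20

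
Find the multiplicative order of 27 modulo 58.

28

Since 27 ∈ (Z/58Z)^×, its order divides φ(58) = φ(2)·φ(29) = 1·28 = 28 = 2^2 · 7.
Divisors of 28: 1, 2, 4, 7, 14, 28.
Test each divisor d:
27^1 ≡ 27 (mod 58)
27^2 ≡ 33 (mod 58)
27^4 ≡ 45 (mod 58)
27^7 ≡ 17 (mod 58)
27^14 ≡ 57 (mod 58)
27^28 ≡ 1 (mod 58) ✓
So ord_58(27) = 28.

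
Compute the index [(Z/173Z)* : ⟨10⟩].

ord(10) | φ(173) = 173 − 1 = 172 = 2^2 · 43.
Divisors of 172: 1, 2, 4, 43, 86, 172.
Compute 10^d (mod 173) for the divisors d until we hit 1:
10^1 ≡ 10 (mod 173)
10^2 ≡ 100 (mod 173)
10^4 ≡ 139 (mod 173)
10^43 ≡ 1 (mod 173) ✓
So ord_173(10) = 43, hence |⟨10⟩| = 43.
The index is φ(173) / ord(10) = 172 / 43 = 4.

4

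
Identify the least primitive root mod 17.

3

φ(17) = 17 − 1 = 16 = 2^4.
g is a primitive root iff g^(16/q) ≢ 1 (mod 17) for each prime q ∈ {2}.
g = 2: 2^8 ≡ 1 — hits 1, so not a primitive root.
g = 3: 3^8 ≡ 16 — none is 1, so 3 is a primitive root.
Hence the least primitive root of 17 is 3.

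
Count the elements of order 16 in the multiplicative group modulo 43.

0

φ(43) = 43 − 1 = 42 = 2 · 3 · 7.
Since (Z/43Z)^× is cyclic of order 42, the number of elements of order d is φ(d) when d | 42 and 0 otherwise.
Since 16 ∤ 42, the count is 0.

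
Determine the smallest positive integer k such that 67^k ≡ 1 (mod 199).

Since 67 ∈ (Z/199Z)^×, its order divides φ(199) = 199 − 1 = 198 = 2 · 3^2 · 11.
Divisors of 198: 1, 2, 3, 6, 9, 11, 18, 22, 33, 66, 99, 198.
Compute 67^d (mod 199) for the divisors d until we hit 1:
67^1 ≡ 67 (mod 199)
67^2 ≡ 111 (mod 199)
67^3 ≡ 74 (mod 199)
67^6 ≡ 103 (mod 199)
67^9 ≡ 60 (mod 199)
67^11 ≡ 93 (mod 199)
67^18 ≡ 18 (mod 199)
67^22 ≡ 92 (mod 199)
67^33 ≡ 198 (mod 199)
67^66 ≡ 1 (mod 199) ✓
Therefore the multiplicative order of 67 modulo 199 is 66.

66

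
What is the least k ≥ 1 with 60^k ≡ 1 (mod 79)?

78

ord(60) | φ(79) = 79 − 1 = 78 = 2 · 3 · 13.
Divisors of 78: 1, 2, 3, 6, 13, 26, 39, 78.
Check 60^d mod 79 for each divisor in increasing order:
60^1 ≡ 60 (mod 79)
60^2 ≡ 45 (mod 79)
60^3 ≡ 14 (mod 79)
60^6 ≡ 38 (mod 79)
60^13 ≡ 56 (mod 79)
60^26 ≡ 55 (mod 79)
60^39 ≡ 78 (mod 79)
60^78 ≡ 1 (mod 79) ✓
So ord_79(60) = 78.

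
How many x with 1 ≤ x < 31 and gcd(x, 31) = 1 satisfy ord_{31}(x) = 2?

1

φ(31) = 31 − 1 = 30 = 2 · 3 · 5.
Since (Z/31Z)^× is cyclic of order 30, the number of elements of order d is φ(d) when d | 30 and 0 otherwise.
2 | 30, and φ(2) = 2 − 1 = 1.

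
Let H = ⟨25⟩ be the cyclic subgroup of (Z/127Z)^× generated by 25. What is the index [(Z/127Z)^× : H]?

By Lagrange's theorem, ord_127(25) divides φ(127) = 127 − 1 = 126 = 2 · 3^2 · 7.
Divisors of 126: 1, 2, 3, 6, 7, 9, 14, 18, 21, 42, 63, 126.
Compute 25^d (mod 127) for the divisors d until we hit 1:
25^1 ≡ 25
25^2 ≡ 117
25^3 ≡ 4
25^6 ≡ 16
25^7 ≡ 19
25^9 ≡ 64
25^14 ≡ 107
25^18 ≡ 32
25^21 ≡ 1
The order of 25 is 21, so the subgroup it generates has 21 elements.
[(Z/127Z)^× : ⟨25⟩] = 126/21 = 6.

6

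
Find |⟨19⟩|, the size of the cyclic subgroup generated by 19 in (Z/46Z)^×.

22

Since 19 ∈ (Z/46Z)^×, its order divides φ(46) = φ(2)·φ(23) = 1·22 = 22 = 2 · 11.
Divisors of 22: 1, 2, 11, 22.
Evaluate successive powers at the divisors of 22:
19^1 ≡ 19 (mod 46)
19^2 ≡ 39 (mod 46)
19^11 ≡ 45 (mod 46)
19^22 ≡ 1 (mod 46) ✓
The smallest such exponent is 22, so the order of 19 is 22.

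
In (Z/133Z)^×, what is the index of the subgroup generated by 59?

Since 59 ∈ (Z/133Z)^×, its order divides φ(133) = φ(7·19) = (7−1)·(19−1) = 6·18 = 108 = 2^2 · 3^3.
Divisors of 108: 1, 2, 3, 4, 6, 9, 12, 18, 27, 36, 54, 108.
Check 59^d mod 133 for each divisor in increasing order:
59^1 ≡ 59 (mod 133)
59^2 ≡ 23 (mod 133)
59^3 ≡ 27 (mod 133)
59^4 ≡ 130 (mod 133)
59^6 ≡ 64 (mod 133)
59^9 ≡ 132 (mod 133)
59^12 ≡ 106 (mod 133)
59^18 ≡ 1 (mod 133) ✓
Thus |⟨59⟩| = ord(59) = 18.
The index is φ(133) / ord(59) = 108 / 18 = 6.

6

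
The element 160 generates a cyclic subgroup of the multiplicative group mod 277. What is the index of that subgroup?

ord(160) | φ(277) = 277 − 1 = 276 = 2^2 · 3 · 23.
Divisors of 276: 1, 2, 3, 4, 6, 12, 23, 46, 69, 92, 138, 276.
Compute 160^d (mod 277) for the divisors d until we hit 1:
160^1 ≡ 160 (mod 277)
160^2 ≡ 116 (mod 277)
160^3 ≡ 1 (mod 277) ✓
Thus |⟨160⟩| = ord(160) = 3.
The index is φ(277) / ord(160) = 276 / 3 = 92.

92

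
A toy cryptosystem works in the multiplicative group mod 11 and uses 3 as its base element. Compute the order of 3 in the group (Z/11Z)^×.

Since 3 ∈ (Z/11Z)^×, its order divides φ(11) = 11 − 1 = 10 = 2 · 5.
Divisors of 10: 1, 2, 5, 10.
Evaluate successive powers at the divisors of 10:
3^1 ≡ 3 (mod 11)
3^2 ≡ 9 (mod 11)
3^5 ≡ 1 (mod 11) ✓
So ord_11(3) = 5.

5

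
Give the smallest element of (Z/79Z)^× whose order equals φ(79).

3

φ(79) = 79 − 1 = 78 = 2 · 3 · 13.
Test candidates g = 2, 3, … against the prime factors q ∈ {2, 3, 13} of φ(79): g is a generator iff g^(78/q) ≢ 1 for every such q.
g = 2: 2^39 ≡ 1 — hits 1, so not a primitive root.
g = 3: 3^39 ≡ 78; 3^26 ≡ 23; 3^6 ≡ 18 — none is 1, so 3 is a primitive root.
The smallest primitive root modulo 79 is 3.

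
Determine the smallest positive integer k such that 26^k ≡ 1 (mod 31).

6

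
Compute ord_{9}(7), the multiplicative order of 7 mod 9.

3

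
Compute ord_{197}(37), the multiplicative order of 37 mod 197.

49

By Lagrange's theorem, ord_197(37) divides φ(197) = 197 − 1 = 196 = 2^2 · 7^2.
Divisors of 196: 1, 2, 4, 7, 14, 28, 49, 98, 196.
Check 37^d mod 197 for each divisor in increasing order:
37^1 ≡ 37 (mod 197)
37^2 ≡ 187 (mod 197)
37^4 ≡ 100 (mod 197)
37^7 ≡ 36 (mod 197)
37^14 ≡ 114 (mod 197)
37^28 ≡ 191 (mod 197)
37^49 ≡ 1 (mod 197) ✓
Hence ord(37) = 49.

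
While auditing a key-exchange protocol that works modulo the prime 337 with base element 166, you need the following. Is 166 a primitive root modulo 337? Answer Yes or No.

φ(337) = 337 − 1 = 336 = 2^4 · 3 · 7.
Test 166^(336/q) mod 337 for each prime factor q of 336:
166^168 ≡ 336 (mod 337)  [q = 2: ≢ 1 ✓]
166^112 ≡ 208 (mod 337)  [q = 3: ≢ 1 ✓]
166^48 ≡ 295 (mod 337)  [q = 7: ≢ 1 ✓]
Every test exponent gives a nontrivial residue, hence 166 generates the full group.

Yes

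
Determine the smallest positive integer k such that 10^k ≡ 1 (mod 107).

53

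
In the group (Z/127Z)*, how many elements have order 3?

2

φ(127) = 127 − 1 = 126 = 2 · 3^2 · 7.
Since (Z/127Z)^× is cyclic of order 126, the number of elements of order d is φ(d) when d | 126 and 0 otherwise.
3 | 126, and φ(3) = 3 − 1 = 2.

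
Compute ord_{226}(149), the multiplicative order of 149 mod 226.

ord(149) | φ(226) = φ(2)·φ(113) = 1·112 = 112 = 2^4 · 7.
Divisors of 112: 1, 2, 4, 7, 8, 14, 16, 28, 56, 112.
Evaluate successive powers at the divisors of 112:
149^1 ≡ 149 (mod 226)
149^2 ≡ 53 (mod 226)
149^4 ≡ 97 (mod 226)
149^7 ≡ 95 (mod 226)
149^8 ≡ 143 (mod 226)
149^14 ≡ 211 (mod 226)
149^16 ≡ 109 (mod 226)
149^28 ≡ 225 (mod 226)
149^56 ≡ 1 (mod 226) ✓
The smallest such exponent is 56, so the order of 149 is 56.

56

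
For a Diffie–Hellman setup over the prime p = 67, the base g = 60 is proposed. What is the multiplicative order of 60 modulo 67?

Since 60 ∈ (Z/67Z)^×, its order divides φ(67) = 67 − 1 = 66 = 2 · 3 · 11.
Divisors of 66: 1, 2, 3, 6, 11, 22, 33, 66.
Evaluate successive powers at the divisors of 66:
60^1 ≡ 60
60^2 ≡ 49
60^3 ≡ 59
60^6 ≡ 64
60^11 ≡ 37
60^22 ≡ 29
60^33 ≡ 1
Hence ord(60) = 33.

33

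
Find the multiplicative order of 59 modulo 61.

60

Since 59 ∈ (Z/61Z)^×, its order divides φ(61) = 61 − 1 = 60 = 2^2 · 3 · 5.
Divisors of 60: 1, 2, 3, 4, 5, 6, 10, 12, 15, 20, 30, 60.
Evaluate successive powers at the divisors of 60:
59^1 ≡ 59
59^2 ≡ 4
59^3 ≡ 53
59^4 ≡ 16
59^5 ≡ 29
59^6 ≡ 3
59^10 ≡ 48
59^12 ≡ 9
59^15 ≡ 50
59^20 ≡ 47
59^30 ≡ 60
59^60 ≡ 1
So ord_61(59) = 60.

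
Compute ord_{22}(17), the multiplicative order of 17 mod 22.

ord(17) | φ(22) = φ(2)·φ(11) = 1·10 = 10 = 2 · 5.
Divisors of 10: 1, 2, 5, 10.
Evaluate successive powers at the divisors of 10:
17^1 ≡ 17
17^2 ≡ 3
17^5 ≡ 21
17^10 ≡ 1
Therefore the multiplicative order of 17 modulo 22 is 10.

10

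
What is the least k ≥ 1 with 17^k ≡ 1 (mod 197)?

ord(17) | φ(197) = 197 − 1 = 196 = 2^2 · 7^2.
Divisors of 196: 1, 2, 4, 7, 14, 28, 49, 98, 196.
Evaluate successive powers at the divisors of 196:
17^1 ≡ 17 (mod 197)
17^2 ≡ 92 (mod 197)
17^4 ≡ 190 (mod 197)
17^7 ≡ 84 (mod 197)
17^14 ≡ 161 (mod 197)
17^28 ≡ 114 (mod 197)
17^49 ≡ 14 (mod 197)
17^98 ≡ 196 (mod 197)
17^196 ≡ 1 (mod 197) ✓
So ord_197(17) = 196.

196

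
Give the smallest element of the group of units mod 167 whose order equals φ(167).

5

φ(167) = 167 − 1 = 166 = 2 · 83.
g is a primitive root iff g^(166/q) ≢ 1 (mod 167) for each prime q ∈ {2, 83}.
g = 2: 2^83 ≡ 1 — hits 1, so not a primitive root.
g = 3: 3^83 ≡ 1 — hits 1, so not a primitive root.
g = 4: 4^83 ≡ 1 — hits 1, so not a primitive root.
g = 5: 5^83 ≡ 166; 5^2 ≡ 25 — none is 1, so 5 is a primitive root.
So 5 is the smallest generator of (Z/167Z)^×.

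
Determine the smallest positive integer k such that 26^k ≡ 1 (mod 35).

ord(26) | φ(35) = φ(5·7) = (5−1)·(7−1) = 4·6 = 24 = 2^3 · 3.
Divisors of 24: 1, 2, 3, 4, 6, 8, 12, 24.
Test each divisor d:
26^1 ≡ 26 (mod 35)
26^2 ≡ 11 (mod 35)
26^3 ≡ 6 (mod 35)
26^4 ≡ 16 (mod 35)
26^6 ≡ 1 (mod 35) ✓
Hence ord(26) = 6.

6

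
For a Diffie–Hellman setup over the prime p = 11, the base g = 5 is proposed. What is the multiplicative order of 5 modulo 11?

The order of 5 must divide φ(11) = 11 − 1 = 10 = 2 · 5.
Divisors of 10: 1, 2, 5, 10.
Test each divisor d:
5^1 ≡ 5 (mod 11)
5^2 ≡ 3 (mod 11)
5^5 ≡ 1 (mod 11) ✓
Therefore the multiplicative order of 5 modulo 11 is 5.

5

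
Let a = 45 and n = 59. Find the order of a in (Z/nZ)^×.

29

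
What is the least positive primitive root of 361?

2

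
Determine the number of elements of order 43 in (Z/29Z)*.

φ(29) = 29 − 1 = 28 = 2^2 · 7.
(Z/29Z)^× is cyclic (|G| = 28); a cyclic group of order m has exactly φ(d) elements of each order d | m, and none otherwise.
Since 43 ∤ 28, the count is 0.

0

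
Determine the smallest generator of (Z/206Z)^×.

5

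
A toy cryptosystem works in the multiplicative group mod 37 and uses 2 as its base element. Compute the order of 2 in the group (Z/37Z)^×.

The order of 2 must divide φ(37) = 37 − 1 = 36 = 2^2 · 3^2.
Divisors of 36: 1, 2, 3, 4, 6, 9, 12, 18, 36.
Check 2^d mod 37 for each divisor in increasing order:
2^1 ≡ 2 (mod 37)
2^2 ≡ 4 (mod 37)
2^3 ≡ 8 (mod 37)
2^4 ≡ 16 (mod 37)
2^6 ≡ 27 (mod 37)
2^9 ≡ 31 (mod 37)
2^12 ≡ 26 (mod 37)
2^18 ≡ 36 (mod 37)
2^36 ≡ 1 (mod 37) ✓
So ord_37(2) = 36.

36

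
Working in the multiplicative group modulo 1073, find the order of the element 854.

126

The order of 854 must divide φ(1073) = φ(29·37) = (29−1)·(37−1) = 28·36 = 1008 = 2^4 · 3^2 · 7.
Divisors of 1008: 1, 2, 3, 4, 6, 7, 8, 9, 12, 14, 16, 18, 21, 24, 28, 36, 42, 48, 56, 63, 72, 84, 112, 126, 144, 168, 252, 336, 504, 1008.
Test each divisor d:
854^1 ≡ 854 (mod 1073)
854^2 ≡ 749 (mod 1073)
854^3 ≡ 138 (mod 1073)
854^4 ≡ 895 (mod 1073)
854^6 ≡ 803 (mod 1073)
854^7 ≡ 115 (mod 1073)
854^8 ≡ 567 (mod 1073)
854^9 ≡ 295 (mod 1073)
854^12 ≡ 1009 (mod 1073)
854^14 ≡ 349 (mod 1073)
854^16 ≡ 662 (mod 1073)
854^18 ≡ 112 (mod 1073)
854^21 ≡ 434 (mod 1073)
854^24 ≡ 877 (mod 1073)
854^28 ≡ 552 (mod 1073)
854^36 ≡ 741 (mod 1073)
854^42 ≡ 581 (mod 1073)
854^48 ≡ 861 (mod 1073)
854^56 ≡ 1045 (mod 1073)
854^63 ≡ 1072 (mod 1073)
854^72 ≡ 778 (mod 1073)
854^84 ≡ 639 (mod 1073)
854^112 ≡ 784 (mod 1073)
854^126 ≡ 1 (mod 1073) ✓
So ord_1073(854) = 126.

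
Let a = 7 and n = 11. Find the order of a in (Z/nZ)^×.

10

Since 7 ∈ (Z/11Z)^×, its order divides φ(11) = 11 − 1 = 10 = 2 · 5.
Divisors of 10: 1, 2, 5, 10.
Compute 7^d (mod 11) for the divisors d until we hit 1:
7^1 ≡ 7 (mod 11)
7^2 ≡ 5 (mod 11)
7^5 ≡ 10 (mod 11)
7^10 ≡ 1 (mod 11) ✓
So ord_11(7) = 10.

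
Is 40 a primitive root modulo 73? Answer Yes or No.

φ(73) = 73 − 1 = 72 = 2^3 · 3^2.
An element g generates (Z/73Z)^× iff g^(72/q) ≢ 1 (mod 73) for each prime q ∈ {2, 3}.
40^36 ≡ 72 (mod 73)  [q = 2: ≢ 1 ✓]
40^24 ≡ 8 (mod 73)  [q = 3: ≢ 1 ✓]
None equal 1, so ord_73(40) = 72: 40 is a primitive root.

Yes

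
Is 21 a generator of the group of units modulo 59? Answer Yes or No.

No

φ(59) = 59 − 1 = 58 = 2 · 29.
An element g generates (Z/59Z)^× iff g^(58/q) ≢ 1 (mod 59) for each prime q ∈ {2, 29}.
21^29 ≡ 1 (mod 59)  [q = 2: ≡ 1 ✗]
21^2 ≡ 28 (mod 59)  [q = 29: ≢ 1 ✓]
21^29 ≡ 1 shows ord(21) | 29, strictly less than φ(59); not a primitive root.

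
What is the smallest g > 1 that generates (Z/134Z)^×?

φ(134) = φ(2)·φ(67) = 1·66 = 66 = 2 · 3 · 11.
Test candidates g = 2, 3, … against the prime factors q ∈ {2, 3, 11} of φ(134): g is a generator iff g^(66/q) ≢ 1 for every such q.
g = 2: gcd(2, 134) = 2 > 1, not a unit — skip.
g = 3: 3^33 ≡ 133; 3^22 ≡ 1 — hits 1, so not a primitive root.
g = 4: gcd(4, 134) = 2 > 1, not a unit — skip.
g = 5: 5^33 ≡ 133; 5^22 ≡ 1 — hits 1, so not a primitive root.
g = 6: gcd(6, 134) = 2 > 1, not a unit — skip.
g = 7: 7^33 ≡ 133; 7^22 ≡ 29; 7^6 ≡ 131 — none is 1, so 7 is a primitive root.
The smallest primitive root modulo 134 is 7.

7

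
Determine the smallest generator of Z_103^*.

5

φ(103) = 103 − 1 = 102 = 2 · 3 · 17.
g is a primitive root iff g^(102/q) ≢ 1 (mod 103) for each prime q ∈ {2, 3, 17}.
g = 2: 2^51 ≡ 1 — hits 1, so not a primitive root.
g = 3: 3^51 ≡ 102; 3^34 ≡ 1 — hits 1, so not a primitive root.
g = 4: 4^51 ≡ 1 — hits 1, so not a primitive root.
g = 5: 5^51 ≡ 102; 5^34 ≡ 56; 5^6 ≡ 72 — none is 1, so 5 is a primitive root.
So 5 is the smallest generator of (Z/103Z)^×.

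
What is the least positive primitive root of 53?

2

φ(53) = 53 − 1 = 52 = 2^2 · 13.
g is a primitive root iff g^(52/q) ≢ 1 (mod 53) for each prime q ∈ {2, 13}.
g = 2: 2^26 ≡ 52; 2^4 ≡ 16 — none is 1, so 2 is a primitive root.
So 2 is the smallest generator of (Z/53Z)^×.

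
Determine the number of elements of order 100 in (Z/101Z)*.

φ(101) = 101 − 1 = 100 = 2^2 · 5^2.
Since (Z/101Z)^× is cyclic of order 100, the number of elements of order d is φ(d) when d | 100 and 0 otherwise.
100 = 2^2 · 5^2 divides 100, and φ(100) = 40.

40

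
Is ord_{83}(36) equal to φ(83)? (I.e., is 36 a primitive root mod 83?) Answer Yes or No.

No

φ(83) = 83 − 1 = 82 = 2 · 41.
Test 36^(82/q) mod 83 for each prime factor q of 82:
36^41 ≡ 1 (mod 83)  [q = 2: ≡ 1 ✗]
36^2 ≡ 51 (mod 83)  [q = 41: ≢ 1 ✓]
The check at q = 2 fails, so 36 generates a proper subgroup.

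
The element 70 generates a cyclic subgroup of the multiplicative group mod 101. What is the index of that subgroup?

Since 70 ∈ (Z/101Z)^×, its order divides φ(101) = 101 − 1 = 100 = 2^2 · 5^2.
Divisors of 100: 1, 2, 4, 5, 10, 20, 25, 50, 100.
Evaluate successive powers at the divisors of 100:
70^1 ≡ 70 (mod 101)
70^2 ≡ 52 (mod 101)
70^4 ≡ 78 (mod 101)
70^5 ≡ 6 (mod 101)
70^10 ≡ 36 (mod 101)
70^20 ≡ 84 (mod 101)
70^25 ≡ 100 (mod 101)
70^50 ≡ 1 (mod 101) ✓
The order of 70 is 50, so the subgroup it generates has 50 elements.
[(Z/101Z)^× : ⟨70⟩] = 100/50 = 2.

2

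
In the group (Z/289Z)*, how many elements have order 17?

16

φ(289) = φ(17^2) = 17·(17−1) = 272 = 2^4 · 17.
Since (Z/289Z)^× is cyclic of order 272, the number of elements of order d is φ(d) when d | 272 and 0 otherwise.
17 | 272, and φ(17) = 17 − 1 = 16.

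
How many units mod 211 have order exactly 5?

4

φ(211) = 211 − 1 = 210 = 2 · 3 · 5 · 7.
(Z/211Z)^× is cyclic (|G| = 210); a cyclic group of order m has exactly φ(d) elements of each order d | m, and none otherwise.
5 | 210, and φ(5) = 5 − 1 = 4.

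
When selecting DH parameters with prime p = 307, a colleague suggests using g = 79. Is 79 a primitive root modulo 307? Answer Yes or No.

No

φ(307) = 307 − 1 = 306 = 2 · 3^2 · 17.
An element g generates (Z/307Z)^× iff g^(306/q) ≢ 1 (mod 307) for each prime q ∈ {2, 3, 17}.
79^153 ≡ 1 (mod 307)  [q = 2: ≡ 1 ✗]
79^102 ≡ 1 (mod 307)  [q = 3: ≡ 1 ✗]
79^18 ≡ 115 (mod 307)  [q = 17: ≢ 1 ✓]
Since 79^153 ≡ 1, the order of 79 divides 153 < 306, so 79 is not a primitive root.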